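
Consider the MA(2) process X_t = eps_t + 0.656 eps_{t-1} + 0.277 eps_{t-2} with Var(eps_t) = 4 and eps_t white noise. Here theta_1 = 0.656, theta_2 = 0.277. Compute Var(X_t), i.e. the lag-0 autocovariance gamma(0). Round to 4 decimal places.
\gamma(0) = 6.0283

For an MA(q) process X_t = eps_t + sum_i theta_i eps_{t-i} with
Var(eps_t) = sigma^2, the variance is
  gamma(0) = sigma^2 * (1 + sum_i theta_i^2).
  sum_i theta_i^2 = (0.656)^2 + (0.277)^2 = 0.430336 + 0.076729 = 0.507065.
  gamma(0) = 4 * (1 + 0.507065) = 4 * 1.507065 = 6.02826, which rounds to 6.0283.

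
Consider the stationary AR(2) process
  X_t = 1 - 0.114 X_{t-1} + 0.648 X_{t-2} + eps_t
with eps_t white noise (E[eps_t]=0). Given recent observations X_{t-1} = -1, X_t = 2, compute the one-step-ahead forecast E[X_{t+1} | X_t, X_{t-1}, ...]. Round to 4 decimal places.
E[X_{t+1} \mid \mathcal F_t] = 0.1240

For an AR(p) model X_t = c + sum_i phi_i X_{t-i} + eps_t, the
one-step-ahead conditional mean is
  E[X_{t+1} | X_t, ...] = c + sum_i phi_i X_{t+1-i}.
Substitute known values:
  E[X_{t+1} | ...] = 1 + (-0.114) * (2) + (0.648) * (-1)
                   = 0.1240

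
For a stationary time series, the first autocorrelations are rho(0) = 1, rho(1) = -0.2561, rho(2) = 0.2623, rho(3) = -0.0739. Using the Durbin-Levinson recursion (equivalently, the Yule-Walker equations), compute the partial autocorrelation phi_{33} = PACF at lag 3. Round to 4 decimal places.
\phi_{33} = 0.0370

The PACF at lag k is phi_{kk}, the last component of the solution
to the Yule-Walker system G_k phi = r_k where
  (G_k)_{ij} = rho(|i - j|), (r_k)_i = rho(i), i,j = 1..k.
Equivalently, Durbin-Levinson gives phi_{kk} iteratively:
  phi_{11} = rho(1)
  phi_{kk} = [rho(k) - sum_{j=1..k-1} phi_{k-1,j} rho(k-j)]
            / [1 - sum_{j=1..k-1} phi_{k-1,j} rho(j)],
  phi_{k,j} = phi_{k-1,j} - phi_{kk} phi_{k-1,k-j},  j = 1..k-1.
Step k = 1:
  phi_11 = rho(1) = -0.2561.
Step k = 2:
  phi_22 = [rho(2) - phi_11 rho(1)] / [1 - phi_11 rho(1)] = [0.2623 - (-0.2561)(-0.2561)] / [1 - (-0.2561)(-0.2561)]
         = 0.19671279 / 0.93441279 = 0.21052.
  Update: phi_21 = phi_11 - phi_22 phi_11 = -0.2561 - (0.21052)(-0.2561) = -0.202186.
Step k = 3:
  phi_33 = [rho(3) - phi_21 rho(2) - phi_22 rho(1)] / [1 - phi_21 rho(1) - phi_22 rho(2)]
    numerator   = -0.0739 - (-0.202186)(0.2623) - (0.21052)(-0.2561) = 0.03304756
    denominator = 1 - (-0.202186)(-0.2561) - (0.21052)(0.2623) = 0.89300077
  phi_33 = 0.03304756 / 0.89300077 = 0.037.
Therefore phi_{33} = 0.0370.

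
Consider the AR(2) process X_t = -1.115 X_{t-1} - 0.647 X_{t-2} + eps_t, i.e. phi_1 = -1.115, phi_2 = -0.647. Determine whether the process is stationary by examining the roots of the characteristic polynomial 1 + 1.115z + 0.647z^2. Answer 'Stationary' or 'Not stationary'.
\text{Stationary}

The AR(p) characteristic polynomial is P(z) = 1 + 1.115z + 0.647z^2.
Stationarity requires all roots to lie outside the unit circle, i.e. |z| > 1 for every root.
Set 1 + (1.115) z + (0.647) z^2 = 0, i.e. a z^2 + b z + c = 0 with a = 0.647, b = 1.115, c = 1.
Discriminant D = b^2 - 4ac = (1.115)^2 - 4*(0.647)*1 = 1.243225 - (2.588) = -1.344775.
D < 0, so the roots are the complex-conjugate pair z = (-b +/- i sqrt(-D)) / (2a) = -0.8617 +/- 0.8962i.
For a conjugate pair |z|^2 = z * conj(z) = (product of roots) = c/a = 1/(0.647) = 1.545595, so |z| = sqrt(1.545595) = 1.2432 for both roots.
Moduli of all roots: 1.2432, 1.2432.
All moduli strictly greater than 1? Yes.
Verdict: Stationary.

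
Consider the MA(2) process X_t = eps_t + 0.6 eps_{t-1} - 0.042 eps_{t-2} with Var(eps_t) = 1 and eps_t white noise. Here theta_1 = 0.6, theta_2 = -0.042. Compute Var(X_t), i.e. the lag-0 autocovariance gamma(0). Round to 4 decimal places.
\gamma(0) = 1.3618

For an MA(q) process X_t = eps_t + sum_i theta_i eps_{t-i} with
Var(eps_t) = sigma^2, the variance is
  gamma(0) = sigma^2 * (1 + sum_i theta_i^2).
  sum_i theta_i^2 = (0.6)^2 + (-0.042)^2 = 0.36 + 0.001764 = 0.361764.
  gamma(0) = 1 * (1 + 0.361764) = 1 * 1.361764 = 1.361764, which rounds to 1.3618.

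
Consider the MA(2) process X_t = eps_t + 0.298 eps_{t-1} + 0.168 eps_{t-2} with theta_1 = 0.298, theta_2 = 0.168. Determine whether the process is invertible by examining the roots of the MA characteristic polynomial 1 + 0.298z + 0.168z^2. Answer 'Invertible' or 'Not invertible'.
\text{Invertible}

The MA(q) characteristic polynomial is P(z) = 1 + 0.298z + 0.168z^2.
Invertibility requires all roots to lie outside the unit circle, i.e. |z| > 1 for every root.
Set 1 + (0.298) z + (0.168) z^2 = 0, i.e. a z^2 + b z + c = 0 with a = 0.168, b = 0.298, c = 1.
Discriminant D = b^2 - 4ac = (0.298)^2 - 4*(0.168)*1 = 0.088804 - (0.672) = -0.583196.
D < 0, so the roots are the complex-conjugate pair z = (-b +/- i sqrt(-D)) / (2a) = -0.8869 +/- 2.2728i.
For a conjugate pair |z|^2 = z * conj(z) = (product of roots) = c/a = 1/(0.168) = 5.952381, so |z| = sqrt(5.952381) = 2.4398 for both roots.
Moduli of all roots: 2.4398, 2.4398.
All moduli strictly greater than 1? Yes.
Verdict: Invertible.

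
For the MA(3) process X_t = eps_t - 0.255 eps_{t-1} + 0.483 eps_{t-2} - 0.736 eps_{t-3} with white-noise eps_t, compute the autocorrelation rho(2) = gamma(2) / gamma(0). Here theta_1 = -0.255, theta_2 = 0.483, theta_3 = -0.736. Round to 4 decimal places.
\rho(2) = 0.3645

For an MA(q) process with theta_0 = 1, the autocovariance is
  gamma(k) = sigma^2 * sum_{i=0..q-k} theta_i * theta_{i+k},
and rho(k) = gamma(k) / gamma(0). Sigma^2 cancels.
  numerator   = (1)*(0.483) + (-0.255)*(-0.736) = 0.67068.
  denominator = (1)^2 + (-0.255)^2 + (0.483)^2 + (-0.736)^2 = 1.84001.
  rho(2) = 0.67068 / 1.84001 = 0.3645.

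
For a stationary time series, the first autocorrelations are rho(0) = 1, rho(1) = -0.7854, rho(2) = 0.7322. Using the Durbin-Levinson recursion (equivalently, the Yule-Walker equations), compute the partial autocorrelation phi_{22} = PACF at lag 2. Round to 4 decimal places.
\phi_{22} = 0.3011

The PACF at lag k is phi_{kk}, the last component of the solution
to the Yule-Walker system G_k phi = r_k where
  (G_k)_{ij} = rho(|i - j|), (r_k)_i = rho(i), i,j = 1..k.
Equivalently, Durbin-Levinson gives phi_{kk} iteratively:
  phi_{11} = rho(1)
  phi_{kk} = [rho(k) - sum_{j=1..k-1} phi_{k-1,j} rho(k-j)]
            / [1 - sum_{j=1..k-1} phi_{k-1,j} rho(j)],
  phi_{k,j} = phi_{k-1,j} - phi_{kk} phi_{k-1,k-j},  j = 1..k-1.
Step k = 1:
  phi_11 = rho(1) = -0.7854.
Step k = 2:
  phi_22 = [rho(2) - phi_11 rho(1)] / [1 - phi_11 rho(1)] = [0.7322 - (-0.7854)(-0.7854)] / [1 - (-0.7854)(-0.7854)]
         = 0.11534684 / 0.38314684 = 0.3011.
Therefore phi_{22} = 0.3011.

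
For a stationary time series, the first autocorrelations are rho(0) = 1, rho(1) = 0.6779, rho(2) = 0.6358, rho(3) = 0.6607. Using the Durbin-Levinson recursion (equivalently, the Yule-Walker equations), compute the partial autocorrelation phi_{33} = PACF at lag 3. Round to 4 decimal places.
\phi_{33} = 0.3089

The PACF at lag k is phi_{kk}, the last component of the solution
to the Yule-Walker system G_k phi = r_k where
  (G_k)_{ij} = rho(|i - j|), (r_k)_i = rho(i), i,j = 1..k.
Equivalently, Durbin-Levinson gives phi_{kk} iteratively:
  phi_{11} = rho(1)
  phi_{kk} = [rho(k) - sum_{j=1..k-1} phi_{k-1,j} rho(k-j)]
            / [1 - sum_{j=1..k-1} phi_{k-1,j} rho(j)],
  phi_{k,j} = phi_{k-1,j} - phi_{kk} phi_{k-1,k-j},  j = 1..k-1.
Step k = 1:
  phi_11 = rho(1) = 0.6779.
Step k = 2:
  phi_22 = [rho(2) - phi_11 rho(1)] / [1 - phi_11 rho(1)] = [0.6358 - (0.6779)(0.6779)] / [1 - (0.6779)(0.6779)]
         = 0.17625159 / 0.54045159 = 0.326119.
  Update: phi_21 = phi_11 - phi_22 phi_11 = 0.6779 - (0.326119)(0.6779) = 0.456824.
Step k = 3:
  phi_33 = [rho(3) - phi_21 rho(2) - phi_22 rho(1)] / [1 - phi_21 rho(1) - phi_22 rho(2)]
    numerator   = 0.6607 - (0.456824)(0.6358) - (0.326119)(0.6779) = 0.14917525
    denominator = 1 - (0.456824)(0.6779) - (0.326119)(0.6358) = 0.48297258
  phi_33 = 0.14917525 / 0.48297258 = 0.3089.
Therefore phi_{33} = 0.3089.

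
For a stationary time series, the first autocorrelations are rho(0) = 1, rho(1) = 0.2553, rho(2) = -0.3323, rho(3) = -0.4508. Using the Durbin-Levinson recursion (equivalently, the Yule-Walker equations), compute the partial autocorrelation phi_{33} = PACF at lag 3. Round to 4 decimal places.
\phi_{33} = -0.2890

The PACF at lag k is phi_{kk}, the last component of the solution
to the Yule-Walker system G_k phi = r_k where
  (G_k)_{ij} = rho(|i - j|), (r_k)_i = rho(i), i,j = 1..k.
Equivalently, Durbin-Levinson gives phi_{kk} iteratively:
  phi_{11} = rho(1)
  phi_{kk} = [rho(k) - sum_{j=1..k-1} phi_{k-1,j} rho(k-j)]
            / [1 - sum_{j=1..k-1} phi_{k-1,j} rho(j)],
  phi_{k,j} = phi_{k-1,j} - phi_{kk} phi_{k-1,k-j},  j = 1..k-1.
Step k = 1:
  phi_11 = rho(1) = 0.2553.
Step k = 2:
  phi_22 = [rho(2) - phi_11 rho(1)] / [1 - phi_11 rho(1)] = [-0.3323 - (0.2553)(0.2553)] / [1 - (0.2553)(0.2553)]
         = -0.39747809 / 0.93482191 = -0.425191.
  Update: phi_21 = phi_11 - phi_22 phi_11 = 0.2553 - (-0.425191)(0.2553) = 0.363851.
Step k = 3:
  phi_33 = [rho(3) - phi_21 rho(2) - phi_22 rho(1)] / [1 - phi_21 rho(1) - phi_22 rho(2)]
    numerator   = -0.4508 - (0.363851)(-0.3323) - (-0.425191)(0.2553) = -0.22134088
    denominator = 1 - (0.363851)(0.2553) - (-0.425191)(-0.3323) = 0.76581771
  phi_33 = -0.22134088 / 0.76581771 = -0.289.
Therefore phi_{33} = -0.2890.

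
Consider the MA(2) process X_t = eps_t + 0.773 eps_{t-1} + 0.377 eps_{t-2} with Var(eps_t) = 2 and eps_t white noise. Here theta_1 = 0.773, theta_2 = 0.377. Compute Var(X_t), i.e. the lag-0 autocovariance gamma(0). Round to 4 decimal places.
\gamma(0) = 3.4793

For an MA(q) process X_t = eps_t + sum_i theta_i eps_{t-i} with
Var(eps_t) = sigma^2, the variance is
  gamma(0) = sigma^2 * (1 + sum_i theta_i^2).
  sum_i theta_i^2 = (0.773)^2 + (0.377)^2 = 0.597529 + 0.142129 = 0.739658.
  gamma(0) = 2 * (1 + 0.739658) = 2 * 1.739658 = 3.479316, which rounds to 3.4793.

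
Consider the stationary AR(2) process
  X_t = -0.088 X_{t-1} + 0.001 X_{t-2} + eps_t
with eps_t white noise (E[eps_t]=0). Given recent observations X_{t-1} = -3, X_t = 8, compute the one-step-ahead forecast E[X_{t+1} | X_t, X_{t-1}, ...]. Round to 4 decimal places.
E[X_{t+1} \mid \mathcal F_t] = -0.7070

For an AR(p) model X_t = c + sum_i phi_i X_{t-i} + eps_t, the
one-step-ahead conditional mean is
  E[X_{t+1} | X_t, ...] = c + sum_i phi_i X_{t+1-i}.
Substitute known values:
  E[X_{t+1} | ...] = (-0.088) * (8) + (0.001) * (-3)
                   = -0.7070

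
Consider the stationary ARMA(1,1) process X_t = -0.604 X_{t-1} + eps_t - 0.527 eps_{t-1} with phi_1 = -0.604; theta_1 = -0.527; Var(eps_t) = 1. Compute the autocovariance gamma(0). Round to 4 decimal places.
\gamma(0) = 3.0138

Multiply the model equation by X_{t-k} and take expectations. With theta_0 = psi_0 = 1 and psi_j the MA(infinity) weights, this gives
  gamma(k) - sum_i phi_i gamma(k-i) = c_k,
  c_k = sigma^2 * sum_{j=k..q} theta_j psi_{j-k}   (c_k = 0 for k > q),
using gamma(-m) = gamma(m).
psi-weights needed (psi_j = theta_j + sum_i phi_i psi_{j-i}):
  psi_1 = theta_1 + phi_1 = -0.527 + (-0.604) = -1.131
Right-hand sides:
  c_0 = sigma^2 (1 + theta_1 psi_1) = 1 * (1 + (-0.527)(-1.131)) = 1 * 1.596037 = 1.596037
  c_1 = sigma^2 theta_1 = 1 * (-0.527) = -0.527
  c_2 = 0
Equations for k = 0 and k = 1 (AR order 1):
  gamma(0) = phi_1 gamma(1) + c_0
  gamma(1) = phi_1 gamma(0) + c_1
Substituting the second into the first: gamma(0) (1 - phi_1^2) = c_0 + phi_1 c_1, so
  gamma(0) = (c_0 + phi_1 c_1) / (1 - phi_1^2) = (1.596037 + (-0.604)(-0.527)) / (1 - (-0.604)^2) = 1.914345 / 0.635184 = 3.013843.
Therefore gamma(0) = 3.0138 (to 4 decimal places).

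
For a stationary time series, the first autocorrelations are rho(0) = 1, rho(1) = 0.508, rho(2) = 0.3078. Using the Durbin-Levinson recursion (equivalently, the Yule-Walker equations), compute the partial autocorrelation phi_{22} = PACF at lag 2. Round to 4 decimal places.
\phi_{22} = 0.0670

The PACF at lag k is phi_{kk}, the last component of the solution
to the Yule-Walker system G_k phi = r_k where
  (G_k)_{ij} = rho(|i - j|), (r_k)_i = rho(i), i,j = 1..k.
Equivalently, Durbin-Levinson gives phi_{kk} iteratively:
  phi_{11} = rho(1)
  phi_{kk} = [rho(k) - sum_{j=1..k-1} phi_{k-1,j} rho(k-j)]
            / [1 - sum_{j=1..k-1} phi_{k-1,j} rho(j)],
  phi_{k,j} = phi_{k-1,j} - phi_{kk} phi_{k-1,k-j},  j = 1..k-1.
Step k = 1:
  phi_11 = rho(1) = 0.508.
Step k = 2:
  phi_22 = [rho(2) - phi_11 rho(1)] / [1 - phi_11 rho(1)] = [0.3078 - (0.508)(0.508)] / [1 - (0.508)(0.508)]
         = 0.049736 / 0.741936 = 0.067.
Therefore phi_{22} = 0.0670.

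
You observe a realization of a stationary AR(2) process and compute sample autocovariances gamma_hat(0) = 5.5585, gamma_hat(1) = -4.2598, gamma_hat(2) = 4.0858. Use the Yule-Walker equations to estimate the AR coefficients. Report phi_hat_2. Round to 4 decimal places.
\hat\phi_{2} = 0.3580

The Yule-Walker equations for an AR(p) process read, in matrix form,
  Gamma_p phi = r_p,   with   (Gamma_p)_{ij} = gamma(|i - j|),
                       (r_p)_i = gamma(i),   i,j = 1..p.
Substitute the sample gammas (Toeplitz matrix and right-hand side of size 2):
  Gamma_p = [[5.5585, -4.2598], [-4.2598, 5.5585]]
  r_p     = [-4.2598, 4.0858]
Written out:
  5.5585 phi_1 - 4.2598 phi_2 = -4.2598
  -4.2598 phi_1 + 5.5585 phi_2 = 4.0858
Solve by Cramer's rule:
  det = gamma(0)^2 - gamma(1)^2 = (5.5585)^2 - (-4.2598)^2 = 30.89692225 - 18.14589604 = 12.75102621
  phi_hat_1 = [gamma(1) gamma(0) - gamma(1) gamma(2)] / det = [(-4.2598)(5.5585) - (-4.2598)(4.0858)] / 12.75102621 = -6.27340746 / 12.75102621 = -0.492
  phi_hat_2 = [gamma(0) gamma(2) - gamma(1)^2] / det = [(5.5585)(4.0858) - (-4.2598)^2] / 12.75102621 = 4.56502326 / 12.75102621 = 0.358
So phi_hat = [-0.4920, 0.3580].
Therefore phi_hat_2 = 0.3580.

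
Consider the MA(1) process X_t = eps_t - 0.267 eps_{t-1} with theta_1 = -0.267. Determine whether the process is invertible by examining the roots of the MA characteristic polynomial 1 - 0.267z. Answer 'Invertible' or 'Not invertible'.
\text{Invertible}

The MA(q) characteristic polynomial is P(z) = 1 - 0.267z.
Invertibility requires all roots to lie outside the unit circle, i.e. |z| > 1 for every root.
This is linear in z: 1 + (-0.267) z = 0  =>  z = -1/(-0.267) = 3.745318,  |z| = 3.745318.
Moduli of all roots: 3.7453.
All moduli strictly greater than 1? Yes.
Verdict: Invertible.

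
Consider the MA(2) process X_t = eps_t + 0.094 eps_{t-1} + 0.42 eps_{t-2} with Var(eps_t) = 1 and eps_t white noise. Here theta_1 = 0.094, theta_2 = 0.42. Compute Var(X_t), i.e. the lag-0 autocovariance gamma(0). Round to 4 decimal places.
\gamma(0) = 1.1852

For an MA(q) process X_t = eps_t + sum_i theta_i eps_{t-i} with
Var(eps_t) = sigma^2, the variance is
  gamma(0) = sigma^2 * (1 + sum_i theta_i^2).
  sum_i theta_i^2 = (0.094)^2 + (0.42)^2 = 0.008836 + 0.1764 = 0.185236.
  gamma(0) = 1 * (1 + 0.185236) = 1 * 1.185236 = 1.185236, which rounds to 1.1852.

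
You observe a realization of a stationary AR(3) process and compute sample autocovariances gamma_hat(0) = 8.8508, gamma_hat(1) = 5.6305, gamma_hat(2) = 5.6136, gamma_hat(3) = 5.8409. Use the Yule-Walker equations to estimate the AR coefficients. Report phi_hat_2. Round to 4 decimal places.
\hat\phi_{2} = 0.2570

The Yule-Walker equations for an AR(p) process read, in matrix form,
  Gamma_p phi = r_p,   with   (Gamma_p)_{ij} = gamma(|i - j|),
                       (r_p)_i = gamma(i),   i,j = 1..p.
Substitute the sample gammas (Toeplitz matrix and right-hand side of size 3):
  Gamma_p = [[8.8508, 5.6305, 5.6136], [5.6305, 8.8508, 5.6305], [5.6136, 5.6305, 8.8508]]
  r_p     = [5.6305, 5.6136, 5.8409]
Written out (R1..R3):
  (R1) 8.8508 phi_1 + 5.6305 phi_2 + 5.6136 phi_3 = 5.6305
  (R2) 5.6305 phi_1 + 8.8508 phi_2 + 5.6305 phi_3 = 5.6136
  (R3) 5.6136 phi_1 + 5.6305 phi_2 + 8.8508 phi_3 = 5.8409
Gaussian elimination:
  R2 <- R2 - (5.6305/8.8508) R1 = R2 - (0.636157) R1:  5.268917 phi_2 + 2.059368 phi_3 = 2.031717
  R3 <- R3 - (5.6136/8.8508) R1 = R3 - (0.634248) R1:  2.059368 phi_2 + 5.290387 phi_3 = 2.269768
  R3 <- R3 - (2.059368/5.268917) R2 = R3 - (0.390852) R2:  4.485478 phi_3 = 1.475667
Back-substitution:
  phi_hat_3 = 1.475667 / 4.485478 = 0.328988
  phi_hat_2 = (2.031717 - (2.059368)(0.328988)) / 5.268917 = 0.257019
  phi_hat_1 = (5.6305 - (5.6305)(0.257019) - (5.6136)(0.328988)) / 8.8508 = 0.263993
So phi_hat = [0.2640, 0.2570, 0.3290].
Therefore phi_hat_2 = 0.2570.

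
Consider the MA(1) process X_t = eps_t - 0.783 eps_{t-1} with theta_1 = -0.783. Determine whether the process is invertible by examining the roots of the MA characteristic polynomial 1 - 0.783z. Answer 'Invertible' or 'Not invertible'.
\text{Invertible}

The MA(q) characteristic polynomial is P(z) = 1 - 0.783z.
Invertibility requires all roots to lie outside the unit circle, i.e. |z| > 1 for every root.
This is linear in z: 1 + (-0.783) z = 0  =>  z = -1/(-0.783) = 1.277139,  |z| = 1.277139.
Moduli of all roots: 1.2771.
All moduli strictly greater than 1? Yes.
Verdict: Invertible.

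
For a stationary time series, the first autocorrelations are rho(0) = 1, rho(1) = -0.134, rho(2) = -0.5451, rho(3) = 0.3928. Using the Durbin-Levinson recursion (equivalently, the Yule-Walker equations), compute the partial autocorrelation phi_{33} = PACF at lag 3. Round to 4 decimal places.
\phi_{33} = 0.3050

The PACF at lag k is phi_{kk}, the last component of the solution
to the Yule-Walker system G_k phi = r_k where
  (G_k)_{ij} = rho(|i - j|), (r_k)_i = rho(i), i,j = 1..k.
Equivalently, Durbin-Levinson gives phi_{kk} iteratively:
  phi_{11} = rho(1)
  phi_{kk} = [rho(k) - sum_{j=1..k-1} phi_{k-1,j} rho(k-j)]
            / [1 - sum_{j=1..k-1} phi_{k-1,j} rho(j)],
  phi_{k,j} = phi_{k-1,j} - phi_{kk} phi_{k-1,k-j},  j = 1..k-1.
Step k = 1:
  phi_11 = rho(1) = -0.134.
Step k = 2:
  phi_22 = [rho(2) - phi_11 rho(1)] / [1 - phi_11 rho(1)] = [-0.5451 - (-0.134)(-0.134)] / [1 - (-0.134)(-0.134)]
         = -0.563056 / 0.982044 = -0.573351.
  Update: phi_21 = phi_11 - phi_22 phi_11 = -0.134 - (-0.573351)(-0.134) = -0.210829.
Step k = 3:
  phi_33 = [rho(3) - phi_21 rho(2) - phi_22 rho(1)] / [1 - phi_21 rho(1) - phi_22 rho(2)]
    numerator   = 0.3928 - (-0.210829)(-0.5451) - (-0.573351)(-0.134) = 0.20104804
    denominator = 1 - (-0.210829)(-0.134) - (-0.573351)(-0.5451) = 0.65921523
  phi_33 = 0.20104804 / 0.65921523 = 0.305.
Therefore phi_{33} = 0.3050.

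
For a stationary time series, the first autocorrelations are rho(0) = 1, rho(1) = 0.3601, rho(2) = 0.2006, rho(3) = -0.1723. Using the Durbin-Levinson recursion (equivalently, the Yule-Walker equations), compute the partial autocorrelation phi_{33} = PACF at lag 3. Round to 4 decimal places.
\phi_{33} = -0.3100

The PACF at lag k is phi_{kk}, the last component of the solution
to the Yule-Walker system G_k phi = r_k where
  (G_k)_{ij} = rho(|i - j|), (r_k)_i = rho(i), i,j = 1..k.
Equivalently, Durbin-Levinson gives phi_{kk} iteratively:
  phi_{11} = rho(1)
  phi_{kk} = [rho(k) - sum_{j=1..k-1} phi_{k-1,j} rho(k-j)]
            / [1 - sum_{j=1..k-1} phi_{k-1,j} rho(j)],
  phi_{k,j} = phi_{k-1,j} - phi_{kk} phi_{k-1,k-j},  j = 1..k-1.
Step k = 1:
  phi_11 = rho(1) = 0.3601.
Step k = 2:
  phi_22 = [rho(2) - phi_11 rho(1)] / [1 - phi_11 rho(1)] = [0.2006 - (0.3601)(0.3601)] / [1 - (0.3601)(0.3601)]
         = 0.07092799 / 0.87032799 = 0.081496.
  Update: phi_21 = phi_11 - phi_22 phi_11 = 0.3601 - (0.081496)(0.3601) = 0.330753.
Step k = 3:
  phi_33 = [rho(3) - phi_21 rho(2) - phi_22 rho(1)] / [1 - phi_21 rho(1) - phi_22 rho(2)]
    numerator   = -0.1723 - (0.330753)(0.2006) - (0.081496)(0.3601) = -0.26799573
    denominator = 1 - (0.330753)(0.3601) - (0.081496)(0.2006) = 0.86454766
  phi_33 = -0.26799573 / 0.86454766 = -0.31.
Therefore phi_{33} = -0.3100.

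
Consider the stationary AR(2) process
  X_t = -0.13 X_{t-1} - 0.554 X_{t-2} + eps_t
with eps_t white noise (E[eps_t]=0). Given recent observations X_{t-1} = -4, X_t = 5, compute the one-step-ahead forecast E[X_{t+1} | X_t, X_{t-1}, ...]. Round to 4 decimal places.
E[X_{t+1} \mid \mathcal F_t] = 1.5660

For an AR(p) model X_t = c + sum_i phi_i X_{t-i} + eps_t, the
one-step-ahead conditional mean is
  E[X_{t+1} | X_t, ...] = c + sum_i phi_i X_{t+1-i}.
Substitute known values:
  E[X_{t+1} | ...] = (-0.13) * (5) + (-0.554) * (-4)
                   = 1.5660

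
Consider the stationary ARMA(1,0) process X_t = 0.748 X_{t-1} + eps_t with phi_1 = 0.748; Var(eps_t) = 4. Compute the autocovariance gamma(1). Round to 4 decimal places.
\gamma(1) = 6.7923

Multiply the model equation by X_{t-k} and take expectations. With theta_0 = psi_0 = 1 and psi_j the MA(infinity) weights, this gives
  gamma(k) - sum_i phi_i gamma(k-i) = c_k,
  c_k = sigma^2 * sum_{j=k..q} theta_j psi_{j-k}   (c_k = 0 for k > q),
using gamma(-m) = gamma(m).
Pure AR (q = 0): c_0 = sigma^2 = 4, c_k = 0 for k >= 1.
Equations for k = 0 and k = 1 (AR order 1):
  gamma(0) = phi_1 gamma(1) + c_0
  gamma(1) = phi_1 gamma(0) + c_1
Substituting the second into the first: gamma(0) (1 - phi_1^2) = c_0 + phi_1 c_1, so
  gamma(0) = c_0 / (1 - phi_1^2) = 4 / (1 - (0.748)^2) = 4 / 0.440496 = 9.080673.
  gamma(1) = phi_1 gamma(0) = (0.748)(9.080673) = 6.792343.
Therefore gamma(1) = 6.7923 (to 4 decimal places).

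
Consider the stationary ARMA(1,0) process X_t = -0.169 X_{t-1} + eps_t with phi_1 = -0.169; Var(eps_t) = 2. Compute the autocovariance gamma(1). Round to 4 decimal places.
\gamma(1) = -0.3479

Multiply the model equation by X_{t-k} and take expectations. With theta_0 = psi_0 = 1 and psi_j the MA(infinity) weights, this gives
  gamma(k) - sum_i phi_i gamma(k-i) = c_k,
  c_k = sigma^2 * sum_{j=k..q} theta_j psi_{j-k}   (c_k = 0 for k > q),
using gamma(-m) = gamma(m).
Pure AR (q = 0): c_0 = sigma^2 = 2, c_k = 0 for k >= 1.
Equations for k = 0 and k = 1 (AR order 1):
  gamma(0) = phi_1 gamma(1) + c_0
  gamma(1) = phi_1 gamma(0) + c_1
Substituting the second into the first: gamma(0) (1 - phi_1^2) = c_0 + phi_1 c_1, so
  gamma(0) = c_0 / (1 - phi_1^2) = 2 / (1 - (-0.169)^2) = 2 / 0.971439 = 2.058801.
  gamma(1) = phi_1 gamma(0) = (-0.169)(2.058801) = -0.347937.
Therefore gamma(1) = -0.3479 (to 4 decimal places).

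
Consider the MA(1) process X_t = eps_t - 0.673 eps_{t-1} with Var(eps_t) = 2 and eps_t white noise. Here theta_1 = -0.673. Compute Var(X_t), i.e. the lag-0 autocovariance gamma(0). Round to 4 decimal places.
\gamma(0) = 2.9059

For an MA(q) process X_t = eps_t + sum_i theta_i eps_{t-i} with
Var(eps_t) = sigma^2, the variance is
  gamma(0) = sigma^2 * (1 + sum_i theta_i^2).
  sum_i theta_i^2 = (-0.673)^2 = 0.452929.
  gamma(0) = 2 * (1 + 0.452929) = 2 * 1.452929 = 2.905858, which rounds to 2.9059.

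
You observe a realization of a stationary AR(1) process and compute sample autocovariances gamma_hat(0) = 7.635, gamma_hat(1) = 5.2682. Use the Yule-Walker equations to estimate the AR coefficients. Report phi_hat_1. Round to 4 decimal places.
\hat\phi_{1} = 0.6900

The Yule-Walker equations for an AR(p) process read, in matrix form,
  Gamma_p phi = r_p,   with   (Gamma_p)_{ij} = gamma(|i - j|),
                       (r_p)_i = gamma(i),   i,j = 1..p.
Substitute the sample gammas (Toeplitz matrix and right-hand side of size 1):
  Gamma_p = [[7.635]]
  r_p     = [5.2682]
With p = 1 this is the single equation gamma(0) phi_1 = gamma(1):
  phi_hat_1 = gamma(1) / gamma(0) = 5.2682 / 7.635 = 0.6900.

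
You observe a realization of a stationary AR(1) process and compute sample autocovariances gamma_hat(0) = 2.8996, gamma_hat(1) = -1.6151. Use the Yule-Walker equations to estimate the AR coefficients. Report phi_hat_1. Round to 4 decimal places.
\hat\phi_{1} = -0.5570

The Yule-Walker equations for an AR(p) process read, in matrix form,
  Gamma_p phi = r_p,   with   (Gamma_p)_{ij} = gamma(|i - j|),
                       (r_p)_i = gamma(i),   i,j = 1..p.
Substitute the sample gammas (Toeplitz matrix and right-hand side of size 1):
  Gamma_p = [[2.8996]]
  r_p     = [-1.6151]
With p = 1 this is the single equation gamma(0) phi_1 = gamma(1):
  phi_hat_1 = gamma(1) / gamma(0) = -1.6151 / 2.8996 = -0.5570.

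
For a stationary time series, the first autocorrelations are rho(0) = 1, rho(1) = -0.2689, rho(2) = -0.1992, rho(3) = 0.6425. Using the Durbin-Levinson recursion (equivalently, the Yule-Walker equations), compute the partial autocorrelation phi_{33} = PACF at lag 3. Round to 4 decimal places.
\phi_{33} = 0.5830

The PACF at lag k is phi_{kk}, the last component of the solution
to the Yule-Walker system G_k phi = r_k where
  (G_k)_{ij} = rho(|i - j|), (r_k)_i = rho(i), i,j = 1..k.
Equivalently, Durbin-Levinson gives phi_{kk} iteratively:
  phi_{11} = rho(1)
  phi_{kk} = [rho(k) - sum_{j=1..k-1} phi_{k-1,j} rho(k-j)]
            / [1 - sum_{j=1..k-1} phi_{k-1,j} rho(j)],
  phi_{k,j} = phi_{k-1,j} - phi_{kk} phi_{k-1,k-j},  j = 1..k-1.
Step k = 1:
  phi_11 = rho(1) = -0.2689.
Step k = 2:
  phi_22 = [rho(2) - phi_11 rho(1)] / [1 - phi_11 rho(1)] = [-0.1992 - (-0.2689)(-0.2689)] / [1 - (-0.2689)(-0.2689)]
         = -0.27150721 / 0.92769279 = -0.292669.
  Update: phi_21 = phi_11 - phi_22 phi_11 = -0.2689 - (-0.292669)(-0.2689) = -0.347599.
Step k = 3:
  phi_33 = [rho(3) - phi_21 rho(2) - phi_22 rho(1)] / [1 - phi_21 rho(1) - phi_22 rho(2)]
    numerator   = 0.6425 - (-0.347599)(-0.1992) - (-0.292669)(-0.2689) = 0.49455955
    denominator = 1 - (-0.347599)(-0.2689) - (-0.292669)(-0.1992) = 0.84823096
  phi_33 = 0.49455955 / 0.84823096 = 0.583.
Therefore phi_{33} = 0.5830.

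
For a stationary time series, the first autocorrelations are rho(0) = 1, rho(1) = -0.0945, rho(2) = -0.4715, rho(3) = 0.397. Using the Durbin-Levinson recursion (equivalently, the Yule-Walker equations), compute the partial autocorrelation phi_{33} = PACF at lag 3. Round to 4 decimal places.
\phi_{33} = 0.3759

The PACF at lag k is phi_{kk}, the last component of the solution
to the Yule-Walker system G_k phi = r_k where
  (G_k)_{ij} = rho(|i - j|), (r_k)_i = rho(i), i,j = 1..k.
Equivalently, Durbin-Levinson gives phi_{kk} iteratively:
  phi_{11} = rho(1)
  phi_{kk} = [rho(k) - sum_{j=1..k-1} phi_{k-1,j} rho(k-j)]
            / [1 - sum_{j=1..k-1} phi_{k-1,j} rho(j)],
  phi_{k,j} = phi_{k-1,j} - phi_{kk} phi_{k-1,k-j},  j = 1..k-1.
Step k = 1:
  phi_11 = rho(1) = -0.0945.
Step k = 2:
  phi_22 = [rho(2) - phi_11 rho(1)] / [1 - phi_11 rho(1)] = [-0.4715 - (-0.0945)(-0.0945)] / [1 - (-0.0945)(-0.0945)]
         = -0.48043025 / 0.99106975 = -0.484759.
  Update: phi_21 = phi_11 - phi_22 phi_11 = -0.0945 - (-0.484759)(-0.0945) = -0.14031.
Step k = 3:
  phi_33 = [rho(3) - phi_21 rho(2) - phi_22 rho(1)] / [1 - phi_21 rho(1) - phi_22 rho(2)]
    numerator   = 0.397 - (-0.14031)(-0.4715) - (-0.484759)(-0.0945) = 0.2850342
    denominator = 1 - (-0.14031)(-0.0945) - (-0.484759)(-0.4715) = 0.75817673
  phi_33 = 0.2850342 / 0.75817673 = 0.3759.
Therefore phi_{33} = 0.3759.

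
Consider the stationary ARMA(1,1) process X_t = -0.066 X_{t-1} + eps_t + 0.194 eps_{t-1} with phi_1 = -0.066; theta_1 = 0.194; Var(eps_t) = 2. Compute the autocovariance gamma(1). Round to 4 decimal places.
\gamma(1) = 0.2538

Multiply the model equation by X_{t-k} and take expectations. With theta_0 = psi_0 = 1 and psi_j the MA(infinity) weights, this gives
  gamma(k) - sum_i phi_i gamma(k-i) = c_k,
  c_k = sigma^2 * sum_{j=k..q} theta_j psi_{j-k}   (c_k = 0 for k > q),
using gamma(-m) = gamma(m).
psi-weights needed (psi_j = theta_j + sum_i phi_i psi_{j-i}):
  psi_1 = theta_1 + phi_1 = 0.194 + (-0.066) = 0.128
Right-hand sides:
  c_0 = sigma^2 (1 + theta_1 psi_1) = 2 * (1 + (0.194)(0.128)) = 2 * 1.024832 = 2.049664
  c_1 = sigma^2 theta_1 = 2 * (0.194) = 0.388
  c_2 = 0
Equations for k = 0 and k = 1 (AR order 1):
  gamma(0) = phi_1 gamma(1) + c_0
  gamma(1) = phi_1 gamma(0) + c_1
Substituting the second into the first: gamma(0) (1 - phi_1^2) = c_0 + phi_1 c_1, so
  gamma(0) = (c_0 + phi_1 c_1) / (1 - phi_1^2) = (2.049664 + (-0.066)(0.388)) / (1 - (-0.066)^2) = 2.024056 / 0.995644 = 2.032911.
  gamma(1) = phi_1 gamma(0) + c_1 = (-0.066)(2.032911) + (0.388) = 0.253828.
Therefore gamma(1) = 0.2538 (to 4 decimal places).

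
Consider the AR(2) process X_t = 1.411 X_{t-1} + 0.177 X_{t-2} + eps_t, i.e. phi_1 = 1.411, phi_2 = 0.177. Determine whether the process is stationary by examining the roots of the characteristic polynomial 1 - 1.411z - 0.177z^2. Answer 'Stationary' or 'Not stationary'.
\text{Not stationary}

The AR(p) characteristic polynomial is P(z) = 1 - 1.411z - 0.177z^2.
Stationarity requires all roots to lie outside the unit circle, i.e. |z| > 1 for every root.
Set 1 + (-1.411) z + (-0.177) z^2 = 0, i.e. a z^2 + b z + c = 0 with a = -0.177, b = -1.411, c = 1.
Discriminant D = b^2 - 4ac = (-1.411)^2 - 4*(-0.177)*1 = 1.990921 - (-0.708) = 2.698921.
D >= 0, so the roots are real: z = (-b +/- sqrt(D)) / (2a) = (1.411 +/- 1.642839) / (-0.354).
  z_1 = (1.411 + 1.642839) / (-0.354) = -8.6267,   |z_1| = 8.6267.
  z_2 = (1.411 - 1.642839) / (-0.354) = 0.6549,   |z_2| = 0.6549.
Moduli of all roots: 8.6267, 0.6549.
All moduli strictly greater than 1? No.
Verdict: Not stationary.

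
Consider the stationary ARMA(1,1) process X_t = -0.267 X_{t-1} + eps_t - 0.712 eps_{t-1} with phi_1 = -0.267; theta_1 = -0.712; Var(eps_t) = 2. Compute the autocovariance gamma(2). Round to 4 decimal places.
\gamma(2) = 0.6699

Multiply the model equation by X_{t-k} and take expectations. With theta_0 = psi_0 = 1 and psi_j the MA(infinity) weights, this gives
  gamma(k) - sum_i phi_i gamma(k-i) = c_k,
  c_k = sigma^2 * sum_{j=k..q} theta_j psi_{j-k}   (c_k = 0 for k > q),
using gamma(-m) = gamma(m).
psi-weights needed (psi_j = theta_j + sum_i phi_i psi_{j-i}):
  psi_1 = theta_1 + phi_1 = -0.712 + (-0.267) = -0.979
Right-hand sides:
  c_0 = sigma^2 (1 + theta_1 psi_1) = 2 * (1 + (-0.712)(-0.979)) = 2 * 1.697048 = 3.394096
  c_1 = sigma^2 theta_1 = 2 * (-0.712) = -1.424
  c_2 = 0
Equations for k = 0 and k = 1 (AR order 1):
  gamma(0) = phi_1 gamma(1) + c_0
  gamma(1) = phi_1 gamma(0) + c_1
Substituting the second into the first: gamma(0) (1 - phi_1^2) = c_0 + phi_1 c_1, so
  gamma(0) = (c_0 + phi_1 c_1) / (1 - phi_1^2) = (3.394096 + (-0.267)(-1.424)) / (1 - (-0.267)^2) = 3.774304 / 0.928711 = 4.064024.
  gamma(1) = phi_1 gamma(0) + c_1 = (-0.267)(4.064024) + (-1.424) = -2.509094.
For k = 2 (> q): gamma(2) = phi_1 gamma(1) = (-0.267)(-2.509094) = 0.669928.
Therefore gamma(2) = 0.6699 (to 4 decimal places).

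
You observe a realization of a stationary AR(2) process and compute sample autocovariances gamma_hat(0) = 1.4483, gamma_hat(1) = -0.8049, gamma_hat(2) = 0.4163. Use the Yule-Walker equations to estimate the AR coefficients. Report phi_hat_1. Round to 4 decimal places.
\hat\phi_{1} = -0.5730

The Yule-Walker equations for an AR(p) process read, in matrix form,
  Gamma_p phi = r_p,   with   (Gamma_p)_{ij} = gamma(|i - j|),
                       (r_p)_i = gamma(i),   i,j = 1..p.
Substitute the sample gammas (Toeplitz matrix and right-hand side of size 2):
  Gamma_p = [[1.4483, -0.8049], [-0.8049, 1.4483]]
  r_p     = [-0.8049, 0.4163]
Written out:
  1.4483 phi_1 - 0.8049 phi_2 = -0.8049
  -0.8049 phi_1 + 1.4483 phi_2 = 0.4163
Solve by Cramer's rule:
  det = gamma(0)^2 - gamma(1)^2 = (1.4483)^2 - (-0.8049)^2 = 2.09757289 - 0.64786401 = 1.44970888
  phi_hat_1 = [gamma(1) gamma(0) - gamma(1) gamma(2)] / det = [(-0.8049)(1.4483) - (-0.8049)(0.4163)] / 1.44970888 = -0.8306568 / 1.44970888 = -0.573
  phi_hat_2 = [gamma(0) gamma(2) - gamma(1)^2] / det = [(1.4483)(0.4163) - (-0.8049)^2] / 1.44970888 = -0.04493672 / 1.44970888 = -0.031
So phi_hat = [-0.5730, -0.0310].
Therefore phi_hat_1 = -0.5730.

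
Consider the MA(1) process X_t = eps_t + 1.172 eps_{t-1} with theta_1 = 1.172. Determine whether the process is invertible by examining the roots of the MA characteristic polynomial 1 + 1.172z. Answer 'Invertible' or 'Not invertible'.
\text{Not invertible}

The MA(q) characteristic polynomial is P(z) = 1 + 1.172z.
Invertibility requires all roots to lie outside the unit circle, i.e. |z| > 1 for every root.
This is linear in z: 1 + (1.172) z = 0  =>  z = -1/(1.172) = -0.853242,  |z| = 0.853242.
Moduli of all roots: 0.8532.
All moduli strictly greater than 1? No.
Verdict: Not invertible.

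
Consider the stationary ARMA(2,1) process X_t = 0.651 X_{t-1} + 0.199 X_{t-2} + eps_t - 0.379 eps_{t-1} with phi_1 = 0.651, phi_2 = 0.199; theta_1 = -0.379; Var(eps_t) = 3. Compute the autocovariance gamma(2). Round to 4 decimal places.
\gamma(2) = 2.6107

Multiply the model equation by X_{t-k} and take expectations. With theta_0 = psi_0 = 1 and psi_j the MA(infinity) weights, this gives
  gamma(k) - sum_i phi_i gamma(k-i) = c_k,
  c_k = sigma^2 * sum_{j=k..q} theta_j psi_{j-k}   (c_k = 0 for k > q),
using gamma(-m) = gamma(m).
psi-weights needed (psi_j = theta_j + sum_i phi_i psi_{j-i}):
  psi_1 = theta_1 + phi_1 = -0.379 + (0.651) = 0.272
Right-hand sides:
  c_0 = sigma^2 (1 + theta_1 psi_1) = 3 * (1 + (-0.379)(0.272)) = 3 * 0.896912 = 2.690736
  c_1 = sigma^2 theta_1 = 3 * (-0.379) = -1.137
  c_2 = 0
Equations for k = 0, 1, 2 (AR order 2, c_2 = 0):
  (E0) gamma(0) = phi_1 gamma(1) + phi_2 gamma(2) + c_0
  (E1) gamma(1) = phi_1 gamma(0) + phi_2 gamma(1) + c_1
  (E2) gamma(2) = phi_1 gamma(1) + phi_2 gamma(0)
From (E1): gamma(1) = A gamma(0) + B with
  A = phi_1 / (1 - phi_2) = 0.651 / 0.801 = 0.812734,   B = c_1 / (1 - phi_2) = -1.137 / 0.801 = -1.419476.
Insert (E2) into (E0): gamma(0) (1 - phi_2^2) = phi_1 (1 + phi_2) gamma(1) + c_0.
  phi_1 (1 + phi_2) = (0.651)(1.199) = 0.780549,   1 - phi_2^2 = 0.960399.
Replace gamma(1) by A gamma(0) + B and collect gamma(0):
  gamma(0) [0.960399 - (0.780549)(0.812734)] = (0.780549)(-1.419476) + 2.690736
  gamma(0) * 0.32602 = 1.582766
  gamma(0) = 1.582766 / 0.32602 = 4.854808.
  gamma(1) = A gamma(0) + B = (0.812734)(4.854808) + (-1.419476) = 2.526193.
  gamma(2) = phi_1 gamma(1) + phi_2 gamma(0) = (0.651)(2.526193) + (0.199)(4.854808) = 2.610658.
Therefore gamma(2) = 2.6107 (to 4 decimal places).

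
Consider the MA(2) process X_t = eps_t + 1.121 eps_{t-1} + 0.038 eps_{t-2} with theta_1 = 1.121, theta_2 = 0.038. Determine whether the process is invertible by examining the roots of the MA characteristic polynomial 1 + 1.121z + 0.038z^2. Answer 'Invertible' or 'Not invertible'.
\text{Not invertible}

The MA(q) characteristic polynomial is P(z) = 1 + 1.121z + 0.038z^2.
Invertibility requires all roots to lie outside the unit circle, i.e. |z| > 1 for every root.
Set 1 + (1.121) z + (0.038) z^2 = 0, i.e. a z^2 + b z + c = 0 with a = 0.038, b = 1.121, c = 1.
Discriminant D = b^2 - 4ac = (1.121)^2 - 4*(0.038)*1 = 1.256641 - (0.152) = 1.104641.
D >= 0, so the roots are real: z = (-b +/- sqrt(D)) / (2a) = (-1.121 +/- 1.051019) / (0.076).
  z_1 = (-1.121 + 1.051019) / (0.076) = -0.9208,   |z_1| = 0.9208.
  z_2 = (-1.121 - 1.051019) / (0.076) = -28.5792,   |z_2| = 28.5792.
Moduli of all roots: 0.9208, 28.5792.
All moduli strictly greater than 1? No.
Verdict: Not invertible.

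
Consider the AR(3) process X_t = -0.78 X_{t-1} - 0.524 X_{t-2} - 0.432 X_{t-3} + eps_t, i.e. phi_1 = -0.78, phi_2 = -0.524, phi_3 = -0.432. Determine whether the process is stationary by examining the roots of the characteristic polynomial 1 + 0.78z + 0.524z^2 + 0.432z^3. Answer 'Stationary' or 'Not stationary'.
\text{Stationary}

The AR(p) characteristic polynomial is P(z) = 1 + 0.78z + 0.524z^2 + 0.432z^3.
Stationarity requires all roots to lie outside the unit circle, i.e. |z| > 1 for every root.
Degree 3: look for a simple real root z0 first, then factor out (1 - z/z0) and solve the remaining quadratic.
Testing z0 = -1.25: P(-1.25) = 1 + (0.78)(-1.25) + (0.524)(-1.25)^2 + (0.432)(-1.25)^3
  = 1 + (-0.975) + (0.81875) + (-0.84375) = 0.  So z_0 = -1.25 is a root, |z_0| = 1.25.
Divide out the factor (1 + 0.8 z) = (1 - z/z0) (since 1/z0 = -0.8):
  P(z) = (1 + 0.8 z)(1 + (-0.02) z + (0.54) z^2)
  [check: z-coef -0.02 - (-0.8) = 0.78; z^2-coef 0.54 - (-0.8)(-0.02) = 0.524; z^3-coef -(-0.8)(0.54) = 0.432.]
Remaining roots from the quadratic factor 1 + (-0.02) z + (0.54) z^2:
  Set 1 + (-0.02) z + (0.54) z^2 = 0, i.e. a z^2 + b z + c = 0 with a = 0.54, b = -0.02, c = 1.
  Discriminant D = b^2 - 4ac = (-0.02)^2 - 4*(0.54)*1 = 0.0004 - (2.16) = -2.1596.
  D < 0, so the roots are the complex-conjugate pair z = (-b +/- i sqrt(-D)) / (2a) = 0.0185 +/- 1.3607i.
  For a conjugate pair |z|^2 = z * conj(z) = (product of roots) = c/a = 1/(0.54) = 1.851852, so |z| = sqrt(1.851852) = 1.3608 for both roots.
Moduli of all roots: 1.2500, 1.3608, 1.3608.
All moduli strictly greater than 1? Yes.
Verdict: Stationary.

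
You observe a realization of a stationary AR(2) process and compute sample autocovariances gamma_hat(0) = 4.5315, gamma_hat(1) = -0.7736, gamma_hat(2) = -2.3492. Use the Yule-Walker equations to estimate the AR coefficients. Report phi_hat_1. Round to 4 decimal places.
\hat\phi_{1} = -0.2670

The Yule-Walker equations for an AR(p) process read, in matrix form,
  Gamma_p phi = r_p,   with   (Gamma_p)_{ij} = gamma(|i - j|),
                       (r_p)_i = gamma(i),   i,j = 1..p.
Substitute the sample gammas (Toeplitz matrix and right-hand side of size 2):
  Gamma_p = [[4.5315, -0.7736], [-0.7736, 4.5315]]
  r_p     = [-0.7736, -2.3492]
Written out:
  4.5315 phi_1 - 0.7736 phi_2 = -0.7736
  -0.7736 phi_1 + 4.5315 phi_2 = -2.3492
Solve by Cramer's rule:
  det = gamma(0)^2 - gamma(1)^2 = (4.5315)^2 - (-0.7736)^2 = 20.53449225 - 0.59845696 = 19.93603529
  phi_hat_1 = [gamma(1) gamma(0) - gamma(1) gamma(2)] / det = [(-0.7736)(4.5315) - (-0.7736)(-2.3492)] / 19.93603529 = -5.32290952 / 19.93603529 = -0.267
  phi_hat_2 = [gamma(0) gamma(2) - gamma(1)^2] / det = [(4.5315)(-2.3492) - (-0.7736)^2] / 19.93603529 = -11.24385676 / 19.93603529 = -0.564
So phi_hat = [-0.2670, -0.5640].
Therefore phi_hat_1 = -0.2670.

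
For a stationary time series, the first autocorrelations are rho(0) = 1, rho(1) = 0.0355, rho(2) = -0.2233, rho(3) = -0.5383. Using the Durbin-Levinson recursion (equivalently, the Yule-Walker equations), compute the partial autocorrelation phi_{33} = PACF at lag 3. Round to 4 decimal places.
\phi_{33} = -0.5490

The PACF at lag k is phi_{kk}, the last component of the solution
to the Yule-Walker system G_k phi = r_k where
  (G_k)_{ij} = rho(|i - j|), (r_k)_i = rho(i), i,j = 1..k.
Equivalently, Durbin-Levinson gives phi_{kk} iteratively:
  phi_{11} = rho(1)
  phi_{kk} = [rho(k) - sum_{j=1..k-1} phi_{k-1,j} rho(k-j)]
            / [1 - sum_{j=1..k-1} phi_{k-1,j} rho(j)],
  phi_{k,j} = phi_{k-1,j} - phi_{kk} phi_{k-1,k-j},  j = 1..k-1.
Step k = 1:
  phi_11 = rho(1) = 0.0355.
Step k = 2:
  phi_22 = [rho(2) - phi_11 rho(1)] / [1 - phi_11 rho(1)] = [-0.2233 - (0.0355)(0.0355)] / [1 - (0.0355)(0.0355)]
         = -0.22456025 / 0.99873975 = -0.224844.
  Update: phi_21 = phi_11 - phi_22 phi_11 = 0.0355 - (-0.224844)(0.0355) = 0.043482.
Step k = 3:
  phi_33 = [rho(3) - phi_21 rho(2) - phi_22 rho(1)] / [1 - phi_21 rho(1) - phi_22 rho(2)]
    numerator   = -0.5383 - (0.043482)(-0.2233) - (-0.224844)(0.0355) = -0.52060853
    denominator = 1 - (0.043482)(0.0355) - (-0.224844)(-0.2233) = 0.94824881
  phi_33 = -0.52060853 / 0.94824881 = -0.549.
Therefore phi_{33} = -0.5490.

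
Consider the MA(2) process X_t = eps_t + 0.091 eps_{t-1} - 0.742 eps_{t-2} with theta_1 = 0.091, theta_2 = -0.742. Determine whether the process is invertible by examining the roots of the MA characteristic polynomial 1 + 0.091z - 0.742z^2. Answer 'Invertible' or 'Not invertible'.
\text{Invertible}

The MA(q) characteristic polynomial is P(z) = 1 + 0.091z - 0.742z^2.
Invertibility requires all roots to lie outside the unit circle, i.e. |z| > 1 for every root.
Set 1 + (0.091) z + (-0.742) z^2 = 0, i.e. a z^2 + b z + c = 0 with a = -0.742, b = 0.091, c = 1.
Discriminant D = b^2 - 4ac = (0.091)^2 - 4*(-0.742)*1 = 0.008281 - (-2.968) = 2.976281.
D >= 0, so the roots are real: z = (-b +/- sqrt(D)) / (2a) = (-0.091 +/- 1.72519) / (-1.484).
  z_1 = (-0.091 + 1.72519) / (-1.484) = -1.1012,   |z_1| = 1.1012.
  z_2 = (-0.091 - 1.72519) / (-1.484) = 1.2238,   |z_2| = 1.2238.
Moduli of all roots: 1.1012, 1.2238.
All moduli strictly greater than 1? Yes.
Verdict: Invertible.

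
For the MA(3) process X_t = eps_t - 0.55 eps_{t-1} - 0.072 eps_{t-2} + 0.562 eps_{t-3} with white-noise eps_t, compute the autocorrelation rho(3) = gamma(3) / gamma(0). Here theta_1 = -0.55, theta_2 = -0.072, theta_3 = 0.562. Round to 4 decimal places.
\rho(3) = 0.3462

For an MA(q) process with theta_0 = 1, the autocovariance is
  gamma(k) = sigma^2 * sum_{i=0..q-k} theta_i * theta_{i+k},
and rho(k) = gamma(k) / gamma(0). Sigma^2 cancels.
  numerator   = (1)*(0.562) = 0.562.
  denominator = (1)^2 + (-0.55)^2 + (-0.072)^2 + (0.562)^2 = 1.623528.
  rho(3) = 0.562 / 1.623528 = 0.3462.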